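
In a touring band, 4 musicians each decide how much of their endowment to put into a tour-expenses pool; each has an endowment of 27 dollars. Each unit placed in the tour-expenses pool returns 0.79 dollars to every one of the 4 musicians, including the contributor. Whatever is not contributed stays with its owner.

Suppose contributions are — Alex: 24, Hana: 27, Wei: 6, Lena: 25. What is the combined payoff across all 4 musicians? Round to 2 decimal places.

Total contributed: 24 + 27 + 6 + 25 = 82; total kept: 4 × 27 − 82 = 26.
The tour-expenses pool pays out 0.79 × 4 × 82 = 259.12 in aggregate.
Group total = 26 + 259.12 = 285.12.

285.12 dollars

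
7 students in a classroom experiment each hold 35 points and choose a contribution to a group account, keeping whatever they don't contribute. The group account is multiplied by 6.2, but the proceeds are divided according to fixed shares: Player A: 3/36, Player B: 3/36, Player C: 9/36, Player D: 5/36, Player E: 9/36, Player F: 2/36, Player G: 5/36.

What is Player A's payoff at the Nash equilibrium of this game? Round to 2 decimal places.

71.17 points

Each unit j contributes comes back to j as 6.2 × (j's share), so j prefers to contribute only if that share exceeds 1/6.2 = 0.1613; otherwise keeping the unit dominates.
Player C and Player E are above the threshold, contributing 35 each; the remaining 5 contribute 0. Total contributed: 70.
Player A keeps 35 and receives 6.2 × 70 × 3/36 = 36.17 from the group account, for a payoff of 71.17.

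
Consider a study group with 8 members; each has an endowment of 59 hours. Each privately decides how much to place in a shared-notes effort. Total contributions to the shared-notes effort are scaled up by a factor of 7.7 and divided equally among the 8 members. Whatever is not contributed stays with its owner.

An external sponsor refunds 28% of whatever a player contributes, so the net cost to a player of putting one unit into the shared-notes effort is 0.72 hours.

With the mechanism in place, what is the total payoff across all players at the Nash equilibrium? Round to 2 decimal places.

Under the mechanism each unit contributed yields (7.7/8) / 0.72 = 1.3368 back to its contributor per unit of net cost, which exceeds 1, making full contribution the dominant choice for everyone.
So the Nash equilibrium is full contribution by all 8; the group earns 8 × (59 × 0.28 + 7.7 × 59) = 3766.56.

3766.56 hours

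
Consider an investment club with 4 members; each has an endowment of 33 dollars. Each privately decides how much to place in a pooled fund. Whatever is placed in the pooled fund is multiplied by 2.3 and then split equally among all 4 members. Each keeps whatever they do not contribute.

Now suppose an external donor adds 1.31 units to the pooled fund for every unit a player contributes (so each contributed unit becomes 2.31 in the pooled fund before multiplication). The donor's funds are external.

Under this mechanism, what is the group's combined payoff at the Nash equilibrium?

701.32 dollars

Under the mechanism each unit contributed yields 2.3 × 2.31 / 4 = 1.3283 back to its contributor per unit of net cost, which exceeds 1, making full contribution the dominant choice for everyone.
So the Nash equilibrium is full contribution by all 4; the group earns 2.3 × 2.31 × 132 = 701.32.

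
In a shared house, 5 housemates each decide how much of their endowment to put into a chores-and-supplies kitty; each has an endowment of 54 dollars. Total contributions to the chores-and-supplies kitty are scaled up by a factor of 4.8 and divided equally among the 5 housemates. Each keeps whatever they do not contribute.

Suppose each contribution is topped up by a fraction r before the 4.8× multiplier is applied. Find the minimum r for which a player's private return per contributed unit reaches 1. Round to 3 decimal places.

With matching at rate r, one contributed unit becomes (1 + r) in the chores-and-supplies kitty and returns 4.8 × (1 + r) / 5 to the contributor.
Setting this equal to 1: 1 + r = 5/4.8 = 1.0417.
So the minimum matching rate is r = 1.0417 − 1 = 0.042.

0.042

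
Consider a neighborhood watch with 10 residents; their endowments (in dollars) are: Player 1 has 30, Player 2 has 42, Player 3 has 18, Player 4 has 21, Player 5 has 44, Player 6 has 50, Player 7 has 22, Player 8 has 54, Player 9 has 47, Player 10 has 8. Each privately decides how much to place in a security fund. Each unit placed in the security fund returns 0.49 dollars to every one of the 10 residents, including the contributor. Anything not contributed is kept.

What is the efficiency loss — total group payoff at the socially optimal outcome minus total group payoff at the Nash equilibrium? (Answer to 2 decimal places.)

The private return per contributed unit is 0.49 < 1 for everyone, so the Nash equilibrium is zero contribution and the group total is Σ E_j = 30 + 42 + 18 + 21 + 44 + 50 + 22 + 54 + 47 + 8 = 336.
Each contributed unit returns 4.900 to the group, so the social optimum is full contribution by everyone: group total = 4.900 × 336 = 1646.40.
Efficiency loss = (4.900 − 1) × 336 = 1310.40.

1310.40 dollars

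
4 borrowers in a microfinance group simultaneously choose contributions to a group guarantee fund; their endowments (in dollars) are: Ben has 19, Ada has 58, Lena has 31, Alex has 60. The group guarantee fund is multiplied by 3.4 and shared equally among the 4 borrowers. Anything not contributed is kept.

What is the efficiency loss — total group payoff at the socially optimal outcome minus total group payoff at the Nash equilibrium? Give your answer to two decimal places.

The private return per contributed unit is 3.4/4 = 0.8500 < 1 for every player regardless of endowment, so the Nash equilibrium is zero contribution and the group total is Σ E_j = 19 + 58 + 31 + 60 = 168.
Each contributed unit returns 3.400 to the group, so the social optimum is full contribution by everyone: group total = 3.400 × 168 = 571.20.
Efficiency loss = (3.400 − 1) × 168 = 403.20.

403.20 dollars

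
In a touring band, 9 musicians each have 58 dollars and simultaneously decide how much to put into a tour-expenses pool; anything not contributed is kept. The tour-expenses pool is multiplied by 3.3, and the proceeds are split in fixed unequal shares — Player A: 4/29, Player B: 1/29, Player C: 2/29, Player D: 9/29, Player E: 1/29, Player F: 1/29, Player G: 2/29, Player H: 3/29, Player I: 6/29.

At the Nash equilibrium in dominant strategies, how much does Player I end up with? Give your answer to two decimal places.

Each unit j contributes comes back to j as 3.3 × (j's share), so j prefers to contribute only if that share exceeds 1/3.3 = 0.3030; otherwise keeping the unit dominates.
Only Player D (9/29) clears that bar, contributing 58; the remaining 8 contribute 0. Total contributed: 58.
Player I keeps 58 and receives 3.3 × 58 × 6/29 = 39.60 from the tour-expenses pool, for a payoff of 97.60.

97.60 dollars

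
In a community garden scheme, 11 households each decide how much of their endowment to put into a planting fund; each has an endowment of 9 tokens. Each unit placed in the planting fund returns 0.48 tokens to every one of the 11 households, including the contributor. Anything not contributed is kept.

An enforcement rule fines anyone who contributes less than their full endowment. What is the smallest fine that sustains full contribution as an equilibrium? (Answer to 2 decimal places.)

4.68 tokens

Given the others contribute fully, the best deviation is to contribute 0 (any partial contribution still incurs the fine and gives up units whose private return 0.48 is below 1).
Deviating from 9 to 0 saves 9 tokens but forfeits the deviator's share of the drop in the planting fund: 0.48 × 9 = 4.32.
So the deviation gain is 9 − 4.32 = 4.68, and the fine must be at least 4.68 tokens to wipe it out.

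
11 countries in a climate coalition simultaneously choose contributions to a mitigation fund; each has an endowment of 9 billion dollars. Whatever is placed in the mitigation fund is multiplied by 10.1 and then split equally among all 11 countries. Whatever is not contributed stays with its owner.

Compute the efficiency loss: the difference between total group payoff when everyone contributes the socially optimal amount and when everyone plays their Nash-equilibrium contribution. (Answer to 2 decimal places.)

900.90 billion dollars

Each contributed unit returns 10.1/11 = 0.9182 to its contributor — below 1 — so contributing 0 is dominant for every player. At the Nash equilibrium everyone keeps their 9, and the group total is 11 × 9 = 99.
Each contributed unit returns 10.100 to the group as a whole (0.9182 to each of 11 players), which exceeds 1, so the social optimum is full contribution: group total = 10.100 × 99 = 999.90.
Efficiency loss = 999.90 − 99 = 900.90.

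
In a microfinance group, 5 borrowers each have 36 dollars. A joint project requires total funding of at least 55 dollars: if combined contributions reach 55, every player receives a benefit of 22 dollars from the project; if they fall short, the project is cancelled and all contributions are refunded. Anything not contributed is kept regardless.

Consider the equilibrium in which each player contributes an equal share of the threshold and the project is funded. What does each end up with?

Equal share of the threshold: 55/5 = 11.
At this profile no one gains by cutting their contribution: any cut drops the total below 55, the project is cancelled, contributions are refunded, and the deviator ends with 36, which is less than 36 − 11 + 22 = 47. Contributing more than 11 just wastes the excess. So contributing exactly 11 is a best response.
Each player's payoff: 36 − 11 + 22 = 47.

47 dollars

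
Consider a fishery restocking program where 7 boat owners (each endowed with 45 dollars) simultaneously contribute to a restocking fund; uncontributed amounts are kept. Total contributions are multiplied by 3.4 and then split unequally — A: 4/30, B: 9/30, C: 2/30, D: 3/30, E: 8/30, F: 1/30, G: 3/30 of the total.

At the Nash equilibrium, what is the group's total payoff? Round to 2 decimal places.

Player j's private return per contributed unit is 3.4 × (j's share). Contributing is weakly dominant for j when that share is at least 1/3.4 = 0.2941, and contributing 0 is dominant otherwise.
The only share above 0.2941 is B's 9/30, contributing 45; the remaining 6 contribute 0. Total contributed: 45.
The restocking fund pays out 3.4 × 45 = 153.00 in total (split across the unequal shares, but the aggregate is all that matters for the group sum).
The 6 free-riders keep 45 each, adding 270. Group total = 270 + 153.00 = 423.00.

423.00 dollars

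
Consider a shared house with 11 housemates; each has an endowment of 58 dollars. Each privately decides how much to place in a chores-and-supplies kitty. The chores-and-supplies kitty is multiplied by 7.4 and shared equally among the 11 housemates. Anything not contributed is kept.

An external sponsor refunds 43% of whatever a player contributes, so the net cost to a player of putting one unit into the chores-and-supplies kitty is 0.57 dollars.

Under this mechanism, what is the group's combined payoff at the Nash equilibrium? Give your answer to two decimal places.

With the mechanism, a contributed unit returns (7.4/11) / 0.57 = 1.1802 per unit of net cost to the contributor — now above 1 — so contributing fully is weakly dominant for every player.
So the Nash equilibrium is full contribution by all 11; the group earns 11 × (58 × 0.43 + 7.4 × 58) = 4995.54.

4995.54 dollars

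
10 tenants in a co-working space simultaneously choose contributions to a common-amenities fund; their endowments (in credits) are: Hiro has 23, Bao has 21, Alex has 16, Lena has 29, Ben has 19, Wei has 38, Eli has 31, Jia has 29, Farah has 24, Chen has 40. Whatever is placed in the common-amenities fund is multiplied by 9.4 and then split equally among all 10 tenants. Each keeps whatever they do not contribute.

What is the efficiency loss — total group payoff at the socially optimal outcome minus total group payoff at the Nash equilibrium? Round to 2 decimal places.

2268.00 credits

The private return per contributed unit is 9.4/10 = 0.9400 < 1 for every player regardless of endowment, so the Nash equilibrium is zero contribution and the group total is Σ E_j = 23 + 21 + 16 + 29 + 19 + 38 + 31 + 29 + 24 + 40 = 270.
Each contributed unit returns 9.400 to the group, so the social optimum is full contribution by everyone: group total = 9.400 × 270 = 2538.00.
Efficiency loss = (9.400 − 1) × 270 = 2268.00.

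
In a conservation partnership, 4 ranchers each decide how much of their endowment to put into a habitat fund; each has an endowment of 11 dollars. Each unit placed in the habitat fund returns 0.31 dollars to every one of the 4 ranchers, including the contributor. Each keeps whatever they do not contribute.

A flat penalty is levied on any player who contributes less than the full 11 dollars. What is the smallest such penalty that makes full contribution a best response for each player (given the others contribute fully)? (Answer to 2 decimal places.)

Given the others contribute fully, the best deviation is to contribute 0 (any partial contribution still incurs the fine and gives up units whose private return 0.31 is below 1).
Deviating from 11 to 0 saves 11 dollars but forfeits the deviator's share of the drop in the habitat fund: 0.31 × 11 = 3.41.
So the deviation gain is 11 − 3.41 = 7.59, and the fine must be at least 7.59 dollars to wipe it out.

7.59 dollars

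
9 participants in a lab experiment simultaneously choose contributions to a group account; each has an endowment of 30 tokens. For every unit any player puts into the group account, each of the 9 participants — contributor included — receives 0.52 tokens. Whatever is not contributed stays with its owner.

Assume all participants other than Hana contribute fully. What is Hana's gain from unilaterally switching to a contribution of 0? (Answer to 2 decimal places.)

14.40 tokens

Switching from a contribution of 30 to 0 lets Hana keep an extra 30 tokens, but lowers the group account by 30, which costs Hana their own share of that drop: 0.52 × 30 = 15.60.
Net gain = 30 − 15.60 = 14.40. The private return per contributed unit (0.52) is below 1, so free-riding is indeed the best response regardless of what the others do.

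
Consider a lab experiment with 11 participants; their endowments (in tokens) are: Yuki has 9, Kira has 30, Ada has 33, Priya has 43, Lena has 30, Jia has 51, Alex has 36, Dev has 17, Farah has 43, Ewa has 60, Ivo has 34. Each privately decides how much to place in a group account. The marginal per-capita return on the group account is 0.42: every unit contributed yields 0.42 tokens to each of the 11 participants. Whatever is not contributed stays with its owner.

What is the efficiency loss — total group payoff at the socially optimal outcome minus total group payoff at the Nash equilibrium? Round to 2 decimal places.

1397.32 tokens

The private return per contributed unit is 0.42 < 1 for everyone, so the Nash equilibrium is zero contribution and the group total is Σ E_j = 9 + 30 + 33 + 43 + 30 + 51 + 36 + 17 + 43 + 60 + 34 = 386.
Each contributed unit returns 4.620 to the group, so the social optimum is full contribution by everyone: group total = 4.620 × 386 = 1783.32.
Efficiency loss = (4.620 − 1) × 386 = 1397.32.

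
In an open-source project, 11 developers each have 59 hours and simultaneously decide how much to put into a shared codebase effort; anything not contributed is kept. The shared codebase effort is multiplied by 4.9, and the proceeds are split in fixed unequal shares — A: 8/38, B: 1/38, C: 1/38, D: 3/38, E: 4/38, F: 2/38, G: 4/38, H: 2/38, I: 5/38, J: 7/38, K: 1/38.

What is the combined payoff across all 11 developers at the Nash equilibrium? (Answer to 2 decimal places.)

879.10 hours

Player j's private return per contributed unit is 4.9 × (j's share). Contributing is weakly dominant for j when that share is at least 1/4.9 = 0.2041, and contributing 0 is dominant otherwise.
A alone (share 8/38) is above the threshold, contributing 59; the remaining 10 contribute 0. Total contributed: 59.
The shared codebase effort pays out 4.9 × 59 = 289.10 in total (split across the unequal shares, but the aggregate is all that matters for the group sum).
The 10 free-riders keep 59 each, adding 590. Group total = 590 + 289.10 = 879.10.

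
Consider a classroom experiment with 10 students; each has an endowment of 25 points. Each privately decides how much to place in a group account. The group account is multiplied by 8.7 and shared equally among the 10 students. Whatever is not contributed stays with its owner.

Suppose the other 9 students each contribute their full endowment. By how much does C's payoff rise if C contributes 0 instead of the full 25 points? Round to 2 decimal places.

Switching from a contribution of 25 to 0 lets C keep an extra 25 points, but lowers the group account by 25, which costs C their own share of that drop: 8.7/10 × 25 = 21.75.
Net gain = 25 − 21.75 = 3.25. The private return per contributed unit (0.8700) is below 1, so free-riding is indeed the best response regardless of what the others do.

3.25 points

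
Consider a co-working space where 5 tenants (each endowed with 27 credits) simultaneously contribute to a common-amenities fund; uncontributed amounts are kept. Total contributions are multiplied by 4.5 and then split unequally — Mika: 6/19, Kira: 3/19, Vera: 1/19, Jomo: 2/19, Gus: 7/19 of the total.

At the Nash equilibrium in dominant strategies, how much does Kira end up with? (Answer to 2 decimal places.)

65.37 credits

A player with share s gets back 4.5·s per unit contributed, so full contribution is dominant for anyone with s > 1/4.5 = 0.2222 and zero contribution is dominant for anyone below.
The shares above 0.2222 belong to Mika and Gus, contributing 27 each; the remaining 3 contribute 0. Total contributed: 54.
Kira keeps 27 and receives 4.5 × 54 × 3/19 = 38.37 from the common-amenities fund, for a payoff of 65.37.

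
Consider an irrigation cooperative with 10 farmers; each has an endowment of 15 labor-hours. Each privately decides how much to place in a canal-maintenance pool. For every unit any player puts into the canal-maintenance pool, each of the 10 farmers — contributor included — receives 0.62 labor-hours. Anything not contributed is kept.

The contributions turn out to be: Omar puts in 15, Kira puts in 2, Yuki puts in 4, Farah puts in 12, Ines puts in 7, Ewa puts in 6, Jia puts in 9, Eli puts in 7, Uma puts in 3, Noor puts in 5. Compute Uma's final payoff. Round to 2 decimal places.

55.40 labor-hours

Total contributed: 15 + 2 + 4 + 12 + 7 + 6 + 9 + 7 + 3 + 5 = 70.
Each receives 0.62 × 70 = 43.40 from the canal-maintenance pool.
Uma keeps 15 − 3 = 12, so Uma's payoff is 12 + 43.40 = 55.40.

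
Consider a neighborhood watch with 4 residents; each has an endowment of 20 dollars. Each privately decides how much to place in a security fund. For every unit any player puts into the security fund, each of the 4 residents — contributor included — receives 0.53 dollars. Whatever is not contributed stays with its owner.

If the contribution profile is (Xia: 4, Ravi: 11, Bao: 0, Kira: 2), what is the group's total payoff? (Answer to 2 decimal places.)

Total contributed: 4 + 11 + 0 + 2 = 17; total kept: 4 × 20 − 17 = 63.
The security fund pays out 0.53 × 4 × 17 = 36.04 in aggregate.
Group total = 63 + 36.04 = 99.04.

99.04 dollars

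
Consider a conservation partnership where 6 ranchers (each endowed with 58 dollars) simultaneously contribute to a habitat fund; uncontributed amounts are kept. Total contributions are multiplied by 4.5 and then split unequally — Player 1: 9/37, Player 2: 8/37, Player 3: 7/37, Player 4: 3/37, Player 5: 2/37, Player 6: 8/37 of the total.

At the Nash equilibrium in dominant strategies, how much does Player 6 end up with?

114.43 dollars

Player j's private return per contributed unit is 4.5 × (j's share). Contributing is weakly dominant for j when that share is at least 1/4.5 = 0.2222, and contributing 0 is dominant otherwise.
The only share above 0.2222 is Player 1's 9/37, contributing 58; the remaining 5 contribute 0. Total contributed: 58.
Player 6 keeps 58 and receives 4.5 × 58 × 8/37 = 56.43 from the habitat fund, for a payoff of 114.43.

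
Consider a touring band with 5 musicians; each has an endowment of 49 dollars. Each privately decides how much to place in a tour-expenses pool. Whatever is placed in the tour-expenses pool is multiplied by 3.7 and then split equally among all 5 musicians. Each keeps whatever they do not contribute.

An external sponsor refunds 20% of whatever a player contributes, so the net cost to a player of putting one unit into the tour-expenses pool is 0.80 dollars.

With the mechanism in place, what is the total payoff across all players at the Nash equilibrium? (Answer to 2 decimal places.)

245.00 dollars

Even with the mechanism, each unit contributed returns only (3.7/5) / 0.80 = 0.9250 per unit of net cost, so contributing nothing is still dominant.
Everyone keeps their endowment and the group total is 5 × 49 = 245.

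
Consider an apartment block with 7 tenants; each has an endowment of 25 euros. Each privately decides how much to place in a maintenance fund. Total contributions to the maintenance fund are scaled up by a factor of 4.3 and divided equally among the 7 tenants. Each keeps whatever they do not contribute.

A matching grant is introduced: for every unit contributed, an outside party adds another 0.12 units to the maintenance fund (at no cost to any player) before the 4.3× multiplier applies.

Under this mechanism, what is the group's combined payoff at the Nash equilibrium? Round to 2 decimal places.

With the mechanism, a contributed unit returns 4.3 × 1.12 / 7 = 0.6880 per unit of net cost — still below 1 — so contributing 0 remains dominant for every player.
At the Nash equilibrium no one contributes; group total payoff = 7 × 25 = 175.

175.00 euros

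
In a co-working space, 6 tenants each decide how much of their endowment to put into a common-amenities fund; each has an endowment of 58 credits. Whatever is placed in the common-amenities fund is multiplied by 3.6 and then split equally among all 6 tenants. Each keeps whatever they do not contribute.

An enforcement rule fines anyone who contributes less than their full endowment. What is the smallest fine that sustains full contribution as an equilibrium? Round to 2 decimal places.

Given the others contribute fully, the best deviation is to contribute 0 (any partial contribution still incurs the fine and gives up units whose private return 0.6000 is below 1).
Deviating from 58 to 0 saves 58 credits but forfeits the deviator's share of the drop in the common-amenities fund: 3.6/6 × 58 = 34.80.
So the deviation gain is 58 − 34.80 = 23.20, and the fine must be at least 23.20 credits to wipe it out.

23.20 credits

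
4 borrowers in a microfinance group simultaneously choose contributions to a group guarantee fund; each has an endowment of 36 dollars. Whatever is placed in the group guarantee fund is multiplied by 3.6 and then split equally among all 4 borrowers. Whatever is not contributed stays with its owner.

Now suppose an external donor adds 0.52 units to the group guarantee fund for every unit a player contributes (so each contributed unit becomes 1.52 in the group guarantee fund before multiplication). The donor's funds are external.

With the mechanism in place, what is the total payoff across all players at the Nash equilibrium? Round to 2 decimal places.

787.97 dollars

With the mechanism, a contributed unit returns 3.6 × 1.52 / 4 = 1.3680 per unit of net cost to the contributor — now above 1 — so contributing fully is weakly dominant for every player.
At the Nash equilibrium everyone contributes 36. Group total payoff = 3.6 × 1.52 × 144 = 787.97.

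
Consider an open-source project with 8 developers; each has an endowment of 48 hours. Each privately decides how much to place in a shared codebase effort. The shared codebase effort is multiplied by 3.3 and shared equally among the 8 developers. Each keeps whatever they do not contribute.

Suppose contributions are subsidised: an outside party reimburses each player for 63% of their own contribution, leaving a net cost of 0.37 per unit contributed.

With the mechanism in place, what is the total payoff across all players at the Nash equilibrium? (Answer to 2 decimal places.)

The effective private return per unit is now (3.3/8) / 0.37 = 1.1149 > 1, so every player's dominant strategy flips to full contribution.
So the Nash equilibrium is full contribution by all 8; the group earns 8 × (48 × 0.63 + 3.3 × 48) = 1509.12.

1509.12 hours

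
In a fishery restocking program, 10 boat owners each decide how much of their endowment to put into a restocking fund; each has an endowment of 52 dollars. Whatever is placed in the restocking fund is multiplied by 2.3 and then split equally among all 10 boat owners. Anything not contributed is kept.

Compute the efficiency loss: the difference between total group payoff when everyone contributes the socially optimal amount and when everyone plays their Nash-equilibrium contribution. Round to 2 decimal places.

676.00 dollars

Each contributed unit returns 2.3/10 = 0.2300 to its contributor — below 1 — so contributing 0 is dominant for every player. At the Nash equilibrium everyone keeps their 52, and the group total is 10 × 52 = 520.
Each contributed unit returns 2.300 to the group as a whole (0.2300 to each of 10 players), which exceeds 1, so the social optimum is full contribution: group total = 2.300 × 520 = 1196.00.
Efficiency loss = 1196.00 − 520 = 676.00.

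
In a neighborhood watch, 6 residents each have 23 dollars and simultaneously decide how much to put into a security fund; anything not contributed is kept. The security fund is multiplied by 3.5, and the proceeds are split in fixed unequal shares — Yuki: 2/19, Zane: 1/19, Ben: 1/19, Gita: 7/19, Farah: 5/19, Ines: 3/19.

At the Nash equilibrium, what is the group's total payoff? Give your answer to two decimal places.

A player with share s gets back 3.5·s per unit contributed, so full contribution is dominant for anyone with s > 1/3.5 = 0.2857 and zero contribution is dominant for anyone below.
The only share above 0.2857 is Gita's 7/19, contributing 23; the remaining 5 contribute 0. Total contributed: 23.
The security fund pays out 3.5 × 23 = 80.50 in total (split across the unequal shares, but the aggregate is all that matters for the group sum).
The 5 free-riders keep 23 each, adding 115. Group total = 115 + 80.50 = 195.50.

195.50 dollars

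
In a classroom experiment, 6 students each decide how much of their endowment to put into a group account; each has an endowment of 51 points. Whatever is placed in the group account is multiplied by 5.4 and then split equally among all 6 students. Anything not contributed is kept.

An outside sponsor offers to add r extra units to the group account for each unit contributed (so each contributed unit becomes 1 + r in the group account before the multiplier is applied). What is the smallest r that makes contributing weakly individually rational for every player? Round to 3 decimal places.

With matching at rate r, one contributed unit becomes (1 + r) in the group account and returns 5.4 × (1 + r) / 6 to the contributor.
Setting this equal to 1: 1 + r = 6/5.4 = 1.1111.
So the minimum matching rate is r = 1.1111 − 1 = 0.111.

0.111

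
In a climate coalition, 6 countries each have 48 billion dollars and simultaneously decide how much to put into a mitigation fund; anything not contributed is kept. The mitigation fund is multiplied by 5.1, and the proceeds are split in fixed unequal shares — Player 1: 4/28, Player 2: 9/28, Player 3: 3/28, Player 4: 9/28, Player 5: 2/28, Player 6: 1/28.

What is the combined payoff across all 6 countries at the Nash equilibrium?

Each unit j contributes comes back to j as 5.1 × (j's share), so j prefers to contribute only if that share exceeds 1/5.1 = 0.1961; otherwise keeping the unit dominates.
Player 2 and Player 4 clear that bar, contributing 48 each; the remaining 4 contribute 0. Total contributed: 96.
The mitigation fund pays out 5.1 × 96 = 489.60 in total (split across the unequal shares, but the aggregate is all that matters for the group sum).
The 4 free-riders keep 48 each, adding 192. Group total = 192 + 489.60 = 681.60.

681.60 billion dollars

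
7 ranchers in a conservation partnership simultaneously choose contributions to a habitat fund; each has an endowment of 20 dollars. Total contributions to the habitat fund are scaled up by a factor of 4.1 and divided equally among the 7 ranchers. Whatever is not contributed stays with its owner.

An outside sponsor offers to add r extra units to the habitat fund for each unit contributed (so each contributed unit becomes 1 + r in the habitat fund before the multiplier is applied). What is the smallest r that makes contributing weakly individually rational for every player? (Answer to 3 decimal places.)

With matching at rate r, one contributed unit becomes (1 + r) in the habitat fund and returns 4.1 × (1 + r) / 7 to the contributor.
Setting this equal to 1: 1 + r = 7/4.1 = 1.7073.
So the minimum matching rate is r = 1.7073 − 1 = 0.707.

0.707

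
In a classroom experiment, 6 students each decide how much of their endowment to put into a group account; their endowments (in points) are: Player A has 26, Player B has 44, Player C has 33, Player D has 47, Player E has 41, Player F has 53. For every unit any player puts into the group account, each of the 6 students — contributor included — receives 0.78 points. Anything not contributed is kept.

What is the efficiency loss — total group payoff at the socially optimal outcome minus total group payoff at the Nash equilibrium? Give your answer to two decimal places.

897.92 points

The private return per contributed unit is 0.78 < 1 for everyone, so the Nash equilibrium is zero contribution and the group total is Σ E_j = 26 + 44 + 33 + 47 + 41 + 53 = 244.
Each contributed unit returns 4.680 to the group, so the social optimum is full contribution by everyone: group total = 4.680 × 244 = 1141.92.
Efficiency loss = (4.680 − 1) × 244 = 897.92.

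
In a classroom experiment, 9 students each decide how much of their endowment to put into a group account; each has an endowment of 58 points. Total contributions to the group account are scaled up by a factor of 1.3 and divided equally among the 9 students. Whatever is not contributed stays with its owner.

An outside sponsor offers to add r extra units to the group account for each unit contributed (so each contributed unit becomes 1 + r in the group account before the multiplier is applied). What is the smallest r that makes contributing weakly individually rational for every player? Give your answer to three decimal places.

5.923

With matching at rate r, one contributed unit becomes (1 + r) in the group account and returns 1.3 × (1 + r) / 9 to the contributor.
Setting this equal to 1: 1 + r = 9/1.3 = 6.9231.
So the minimum matching rate is r = 6.9231 − 1 = 5.923.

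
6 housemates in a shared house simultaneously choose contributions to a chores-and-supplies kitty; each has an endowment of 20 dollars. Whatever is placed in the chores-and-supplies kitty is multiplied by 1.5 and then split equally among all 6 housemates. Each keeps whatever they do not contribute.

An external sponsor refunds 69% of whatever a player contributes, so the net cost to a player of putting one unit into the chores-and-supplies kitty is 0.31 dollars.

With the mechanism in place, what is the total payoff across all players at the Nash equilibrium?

Even with the mechanism, each unit contributed returns only (1.5/6) / 0.31 = 0.8065 per unit of net cost, so contributing nothing is still dominant.
Everyone keeps their endowment and the group total is 6 × 20 = 120.

120.00 dollars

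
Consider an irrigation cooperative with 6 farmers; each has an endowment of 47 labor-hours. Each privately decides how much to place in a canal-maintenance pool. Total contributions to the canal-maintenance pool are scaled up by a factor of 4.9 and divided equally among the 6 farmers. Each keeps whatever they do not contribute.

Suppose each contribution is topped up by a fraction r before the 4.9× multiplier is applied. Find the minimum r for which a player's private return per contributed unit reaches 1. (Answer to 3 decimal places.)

0.224

With matching at rate r, one contributed unit becomes (1 + r) in the canal-maintenance pool and returns 4.9 × (1 + r) / 6 to the contributor.
Setting this equal to 1: 1 + r = 6/4.9 = 1.2245.
So the minimum matching rate is r = 1.2245 − 1 = 0.224.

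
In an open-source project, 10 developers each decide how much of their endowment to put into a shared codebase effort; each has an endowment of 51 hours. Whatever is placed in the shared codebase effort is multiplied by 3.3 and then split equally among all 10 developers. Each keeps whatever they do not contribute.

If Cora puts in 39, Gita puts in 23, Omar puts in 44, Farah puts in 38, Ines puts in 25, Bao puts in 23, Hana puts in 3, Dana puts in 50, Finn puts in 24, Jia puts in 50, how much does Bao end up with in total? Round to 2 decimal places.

Total contributed: 39 + 23 + 44 + 38 + 25 + 23 + 3 + 50 + 24 + 50 = 319.
Each receives 3.3 × 319 / 10 = 105.27 from the shared codebase effort.
Bao keeps 51 − 23 = 28, so Bao's payoff is 28 + 105.27 = 133.27.

133.27 hours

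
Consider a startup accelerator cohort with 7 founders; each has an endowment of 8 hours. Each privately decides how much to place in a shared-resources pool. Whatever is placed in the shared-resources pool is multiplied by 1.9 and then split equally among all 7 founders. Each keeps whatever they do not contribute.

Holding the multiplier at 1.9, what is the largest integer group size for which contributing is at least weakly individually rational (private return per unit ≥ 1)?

1

Private return per unit is 1.9/(group size), which is ≥ 1 whenever the group size is ≤ 1.9.
The largest such integer is 1.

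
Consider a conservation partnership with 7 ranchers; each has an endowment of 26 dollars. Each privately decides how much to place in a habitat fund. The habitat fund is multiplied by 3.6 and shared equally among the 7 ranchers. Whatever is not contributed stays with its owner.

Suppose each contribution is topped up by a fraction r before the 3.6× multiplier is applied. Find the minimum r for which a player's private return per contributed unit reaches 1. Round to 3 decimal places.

0.944

With matching at rate r, one contributed unit becomes (1 + r) in the habitat fund and returns 3.6 × (1 + r) / 7 to the contributor.
Setting this equal to 1: 1 + r = 7/3.6 = 1.9444.
So the minimum matching rate is r = 1.9444 − 1 = 0.944.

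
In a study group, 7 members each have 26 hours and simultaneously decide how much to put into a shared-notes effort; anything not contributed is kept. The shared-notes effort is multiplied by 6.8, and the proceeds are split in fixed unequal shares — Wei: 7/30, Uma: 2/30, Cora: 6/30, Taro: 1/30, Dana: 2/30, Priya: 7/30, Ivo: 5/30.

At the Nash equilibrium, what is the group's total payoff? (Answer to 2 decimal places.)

Each unit j contributes comes back to j as 6.8 × (j's share), so j prefers to contribute only if that share exceeds 1/6.8 = 0.1471; otherwise keeping the unit dominates.
Wei, Cora, Priya and Ivo clear that bar, contributing 26 each; the remaining 3 contribute 0. Total contributed: 104.
The shared-notes effort pays out 6.8 × 104 = 707.20 in total (split across the unequal shares, but the aggregate is all that matters for the group sum).
The 3 free-riders keep 26 each, adding 78. Group total = 78 + 707.20 = 785.20.

785.20 hours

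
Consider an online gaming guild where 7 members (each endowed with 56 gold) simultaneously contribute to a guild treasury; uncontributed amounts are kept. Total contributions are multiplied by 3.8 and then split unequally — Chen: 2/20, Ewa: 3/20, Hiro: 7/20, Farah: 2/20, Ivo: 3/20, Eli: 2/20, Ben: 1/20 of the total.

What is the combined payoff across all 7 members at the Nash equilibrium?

For player j, contributing a unit is worthwhile iff 3.8 × (j's share) ≥ 1, i.e. iff j's share is at least 0.2632.
Hiro alone (share 7/20) is above the threshold, contributing 56; the remaining 6 contribute 0. Total contributed: 56.
The guild treasury pays out 3.8 × 56 = 212.80 in total (split across the unequal shares, but the aggregate is all that matters for the group sum).
The 6 free-riders keep 56 each, adding 336. Group total = 336 + 212.80 = 548.80.

548.80 gold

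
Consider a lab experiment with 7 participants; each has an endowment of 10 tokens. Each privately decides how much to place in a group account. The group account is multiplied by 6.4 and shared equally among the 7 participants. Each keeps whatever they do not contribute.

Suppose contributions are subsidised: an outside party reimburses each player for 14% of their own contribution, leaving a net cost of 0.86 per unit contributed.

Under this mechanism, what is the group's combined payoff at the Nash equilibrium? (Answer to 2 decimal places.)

457.80 tokens

The effective private return per unit is now (6.4/7) / 0.86 = 1.0631 > 1, so every player's dominant strategy flips to full contribution.
At the Nash equilibrium everyone contributes 10. Group total payoff = 7 × (10 × 0.14 + 6.4 × 10) = 457.80.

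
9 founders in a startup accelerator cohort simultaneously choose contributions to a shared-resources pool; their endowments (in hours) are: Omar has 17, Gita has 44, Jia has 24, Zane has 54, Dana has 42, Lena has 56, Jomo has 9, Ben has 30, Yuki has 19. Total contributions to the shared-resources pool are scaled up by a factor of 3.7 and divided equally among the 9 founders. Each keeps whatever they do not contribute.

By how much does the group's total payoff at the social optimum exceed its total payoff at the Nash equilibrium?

796.50 hours

The private return per contributed unit is 3.7/9 = 0.4111 < 1 for every player regardless of endowment, so the Nash equilibrium is zero contribution and the group total is Σ E_j = 17 + 44 + 24 + 54 + 42 + 56 + 9 + 30 + 19 = 295.
Each contributed unit returns 3.700 to the group, so the social optimum is full contribution by everyone: group total = 3.700 × 295 = 1091.50.
Efficiency loss = (3.700 − 1) × 295 = 796.50.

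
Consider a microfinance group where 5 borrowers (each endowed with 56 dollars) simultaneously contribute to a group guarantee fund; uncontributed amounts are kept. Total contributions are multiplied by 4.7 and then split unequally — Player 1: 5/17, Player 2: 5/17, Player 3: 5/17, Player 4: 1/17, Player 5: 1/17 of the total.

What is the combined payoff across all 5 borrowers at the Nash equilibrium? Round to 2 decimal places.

Player j's private return per contributed unit is 4.7 × (j's share). Contributing is weakly dominant for j when that share is at least 1/4.7 = 0.2128, and contributing 0 is dominant otherwise.
The shares above 0.2128 belong to Player 1, Player 2 and Player 3, contributing 56 each; the remaining 2 contribute 0. Total contributed: 168.
The group guarantee fund pays out 4.7 × 168 = 789.60 in total (split across the unequal shares, but the aggregate is all that matters for the group sum).
The 2 free-riders keep 56 each, adding 112. Group total = 112 + 789.60 = 901.60.

901.60 dollars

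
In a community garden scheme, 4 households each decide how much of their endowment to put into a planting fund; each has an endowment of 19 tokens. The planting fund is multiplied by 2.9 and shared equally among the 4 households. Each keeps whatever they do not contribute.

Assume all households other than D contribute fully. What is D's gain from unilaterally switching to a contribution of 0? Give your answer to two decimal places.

5.23 tokens

Switching from a contribution of 19 to 0 lets D keep an extra 19 tokens, but lowers the planting fund by 19, which costs D their own share of that drop: 2.9/4 × 19 = 13.77.
Net gain = 19 − 13.77 = 5.23. The private return per contributed unit (0.7250) is below 1, so free-riding is indeed the best response regardless of what the others do.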